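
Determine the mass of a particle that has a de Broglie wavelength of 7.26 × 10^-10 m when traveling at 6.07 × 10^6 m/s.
1.50 × 10^-31 kg

From the de Broglie relation λ = h/(mv), we solve for m:

m = h/(λv)
m = (6.626 × 10^-34 J·s) / (7.26 × 10^-10 m × 6.07 × 10^6 m/s)
m = 1.50 × 10^-31 kg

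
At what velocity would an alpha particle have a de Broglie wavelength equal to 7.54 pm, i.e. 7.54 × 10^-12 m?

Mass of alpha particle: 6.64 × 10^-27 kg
1.32 × 10^4 m/s

From λ = h/(mv), solve for v:

v = h/(mλ)
v = (6.626 × 10^-34 J·s) / (6.64 × 10^-27 kg × 7.54 × 10^-12 m)
v = 1.32 × 10^4 m/s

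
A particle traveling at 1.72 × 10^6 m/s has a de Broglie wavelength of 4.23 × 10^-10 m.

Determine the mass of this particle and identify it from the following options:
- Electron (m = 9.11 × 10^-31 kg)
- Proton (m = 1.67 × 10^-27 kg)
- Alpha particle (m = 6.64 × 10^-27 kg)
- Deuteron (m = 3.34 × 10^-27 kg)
The particle is an electron.

From λ = h/(mv), solve for mass:

m = h/(λv)
m = (6.626 × 10^-34 J·s) / (4.23 × 10^-10 m × 1.72 × 10^6 m/s)
m = 9.11 × 10^-31 kg

Comparing with the listed masses, this is closest to an electron.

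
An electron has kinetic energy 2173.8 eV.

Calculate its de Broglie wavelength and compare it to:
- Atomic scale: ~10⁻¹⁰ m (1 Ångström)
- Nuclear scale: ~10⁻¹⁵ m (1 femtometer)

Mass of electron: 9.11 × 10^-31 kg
λ = 2.63 × 10^-11 m, which is between nuclear and atomic scales.

Using λ = h/√(2mKE):

KE = 2173.8 eV = 3.483 × 10^-16 J

λ = h/√(2mKE)
λ = (6.626 × 10^-34 J·s) / √(2 × 9.11 × 10^-31 kg × 3.483 × 10^-16 J)
λ = 2.63 × 10^-11 m

Comparison:
- Atomic scale (10⁻¹⁰ m): λ is 0.26× this size
- Nuclear scale (10⁻¹⁵ m): λ is 2.6e+04× this size

The wavelength is between nuclear and atomic scales.

This wavelength is appropriate for probing atomic structure but too large for nuclear physics experiments.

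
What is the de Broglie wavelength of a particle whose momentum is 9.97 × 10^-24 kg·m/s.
6.65 × 10^-11 m

Using the de Broglie relation λ = h/p:

λ = h/p
λ = (6.626 × 10^-34 J·s) / (9.97 × 10^-24 kg·m/s)
λ = 6.65 × 10^-11 m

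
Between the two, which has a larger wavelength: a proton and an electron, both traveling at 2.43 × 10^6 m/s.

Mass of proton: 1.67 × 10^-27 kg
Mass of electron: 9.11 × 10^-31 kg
The electron has the longer wavelength.

Using λ = h/(mv), since both particles have the same velocity, the wavelength depends only on mass.

For proton: λ₁ = h/(m₁v) = 1.63 × 10^-13 m
For electron: λ₂ = h/(m₂v) = 2.99 × 10^-10 m

Since λ ∝ 1/m at constant velocity, the lighter particle has the longer wavelength.

The electron has the longer de Broglie wavelength.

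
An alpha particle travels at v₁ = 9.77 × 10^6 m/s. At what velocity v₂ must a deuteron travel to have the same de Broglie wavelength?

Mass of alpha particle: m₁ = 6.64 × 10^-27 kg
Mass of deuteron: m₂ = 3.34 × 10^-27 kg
v₂ = 1.94 × 10^7 m/s

For equal de Broglie wavelengths: λ₁ = λ₂

h/(m₁v₁) = h/(m₂v₂)
m₁v₁ = m₂v₂
v₂ = v₁ · (m₁/m₂)

v₂ = 9.77 × 10^6 m/s × (6.64 × 10^-27 kg / 3.34 × 10^-27 kg)
v₂ = 1.94 × 10^7 m/s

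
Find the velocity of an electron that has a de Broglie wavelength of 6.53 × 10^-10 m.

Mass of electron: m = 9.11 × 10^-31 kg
1.11 × 10^6 m/s

From the de Broglie relation λ = h/(mv), we solve for v:

v = h/(mλ)
v = (6.626 × 10^-34 J·s) / (9.11 × 10^-31 kg × 6.53 × 10^-10 m)
v = 1.11 × 10^6 m/s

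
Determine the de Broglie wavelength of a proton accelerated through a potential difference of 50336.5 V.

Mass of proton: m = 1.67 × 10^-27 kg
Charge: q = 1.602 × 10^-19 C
1.28 × 10^-13 m

When a particle is accelerated through voltage V, it gains kinetic energy KE = qV.

The de Broglie wavelength is then λ = h/√(2mqV):

λ = h/√(2mqV)
λ = (6.626 × 10^-34 J·s) / √(2 × 1.67 × 10^-27 kg × 1.602 × 10^-19 C × 50336.5 V)
λ = 1.28 × 10^-13 m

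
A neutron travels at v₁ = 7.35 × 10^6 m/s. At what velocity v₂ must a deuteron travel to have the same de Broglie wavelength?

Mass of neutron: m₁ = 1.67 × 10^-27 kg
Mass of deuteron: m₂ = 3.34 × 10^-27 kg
v₂ = 3.68 × 10^6 m/s

For equal de Broglie wavelengths: λ₁ = λ₂

h/(m₁v₁) = h/(m₂v₂)
m₁v₁ = m₂v₂
v₂ = v₁ · (m₁/m₂)

v₂ = 7.35 × 10^6 m/s × (1.67 × 10^-27 kg / 3.34 × 10^-27 kg)
v₂ = 3.68 × 10^6 m/s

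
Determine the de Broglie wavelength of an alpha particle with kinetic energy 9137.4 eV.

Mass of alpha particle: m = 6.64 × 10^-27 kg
1.50 × 10^-13 m

Using λ = h/√(2mKE):

First convert KE to Joules: KE = 9137.4 eV = 1.464 × 10^-15 J

λ = h/√(2mKE)
λ = (6.626 × 10^-34 J·s) / √(2 × 6.64 × 10^-27 kg × 1.464 × 10^-15 J)
λ = 1.50 × 10^-13 m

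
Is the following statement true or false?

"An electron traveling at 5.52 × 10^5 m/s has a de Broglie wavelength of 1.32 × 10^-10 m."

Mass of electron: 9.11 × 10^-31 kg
False

The claim is incorrect.

Using λ = h/(mv):
λ = (6.626 × 10^-34 J·s) / (9.11 × 10^-31 kg × 5.52 × 10^5 m/s)
λ = 1.32 × 10^-9 m

The actual wavelength differs from the claimed 1.32 × 10^-10 m.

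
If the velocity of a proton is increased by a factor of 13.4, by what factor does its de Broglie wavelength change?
The wavelength decreases by a factor of 13.4.

From λ = h/(mv), the wavelength is inversely proportional to velocity:

λ ∝ 1/v

If v → 13.4v, then λ → λ/13.4

When velocity is increased by a factor of 13.4, the wavelength decreases by a factor of 13.4.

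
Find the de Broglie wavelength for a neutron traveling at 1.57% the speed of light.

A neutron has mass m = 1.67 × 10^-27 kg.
8.43 × 10^-14 m

Using the de Broglie relation λ = h/(mv):

v = 1.57% × c = 4.707 × 10^6 m/s

λ = h/(mv)
λ = (6.626 × 10^-34 J·s) / (1.67 × 10^-27 kg × 4.707 × 10^6 m/s)
λ = 8.43 × 10^-14 m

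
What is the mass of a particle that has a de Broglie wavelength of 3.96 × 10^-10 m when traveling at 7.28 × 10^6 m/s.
2.30 × 10^-31 kg

From the de Broglie relation λ = h/(mv), we solve for m:

m = h/(λv)
m = (6.626 × 10^-34 J·s) / (3.96 × 10^-10 m × 7.28 × 10^6 m/s)
m = 2.30 × 10^-31 kg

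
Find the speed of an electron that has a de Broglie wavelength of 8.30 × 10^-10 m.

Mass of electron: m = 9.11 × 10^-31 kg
8.76 × 10^5 m/s

From the de Broglie relation λ = h/(mv), we solve for v:

v = h/(mλ)
v = (6.626 × 10^-34 J·s) / (9.11 × 10^-31 kg × 8.30 × 10^-10 m)
v = 8.76 × 10^5 m/s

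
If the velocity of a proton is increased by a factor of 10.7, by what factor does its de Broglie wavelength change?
The wavelength decreases by a factor of 10.7.

From λ = h/(mv), the wavelength is inversely proportional to velocity:

λ ∝ 1/v

If v → 10.7v, then λ → λ/10.7

When velocity is increased by a factor of 10.7, the wavelength decreases by a factor of 10.7.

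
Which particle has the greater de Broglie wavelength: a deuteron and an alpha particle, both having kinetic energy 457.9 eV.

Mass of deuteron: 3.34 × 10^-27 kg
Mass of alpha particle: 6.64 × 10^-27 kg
The deuteron has the longer wavelength.

Using λ = h/√(2mKE):

For deuteron: λ₁ = h/√(2m₁KE) = 9.47 × 10^-13 m
For alpha particle: λ₂ = h/√(2m₂KE) = 6.71 × 10^-13 m

Since λ ∝ 1/√m at constant kinetic energy, the lighter particle has the longer wavelength.

The deuteron has the longer de Broglie wavelength.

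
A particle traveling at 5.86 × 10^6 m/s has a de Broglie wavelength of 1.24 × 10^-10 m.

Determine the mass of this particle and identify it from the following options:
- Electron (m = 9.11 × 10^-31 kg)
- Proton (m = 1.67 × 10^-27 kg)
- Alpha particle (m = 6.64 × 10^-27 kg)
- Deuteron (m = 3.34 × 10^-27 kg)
The particle is an electron.

From λ = h/(mv), solve for mass:

m = h/(λv)
m = (6.626 × 10^-34 J·s) / (1.24 × 10^-10 m × 5.86 × 10^6 m/s)
m = 9.12 × 10^-31 kg

Comparing with the listed masses, this is closest to an electron.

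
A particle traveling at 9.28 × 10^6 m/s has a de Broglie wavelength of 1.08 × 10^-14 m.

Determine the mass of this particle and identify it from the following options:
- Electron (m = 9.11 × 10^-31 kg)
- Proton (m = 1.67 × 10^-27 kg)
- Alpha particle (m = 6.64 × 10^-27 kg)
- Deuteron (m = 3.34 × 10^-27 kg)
The particle is an alpha particle.

From λ = h/(mv), solve for mass:

m = h/(λv)
m = (6.626 × 10^-34 J·s) / (1.08 × 10^-14 m × 9.28 × 10^6 m/s)
m = 6.61 × 10^-27 kg

Comparing with the listed masses, this is closest to an alpha particle.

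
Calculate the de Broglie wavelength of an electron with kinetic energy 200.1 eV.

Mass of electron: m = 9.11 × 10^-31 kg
8.67 × 10^-11 m

Using λ = h/√(2mKE):

First convert KE to Joules: KE = 200.1 eV = 3.206 × 10^-17 J

λ = h/√(2mKE)
λ = (6.626 × 10^-34 J·s) / √(2 × 9.11 × 10^-31 kg × 3.206 × 10^-17 J)
λ = 8.67 × 10^-11 m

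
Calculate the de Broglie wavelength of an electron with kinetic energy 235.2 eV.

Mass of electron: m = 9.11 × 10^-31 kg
8.00 × 10^-11 m

Using λ = h/√(2mKE):

First convert KE to Joules: KE = 235.2 eV = 3.768 × 10^-17 J

λ = h/√(2mKE)
λ = (6.626 × 10^-34 J·s) / √(2 × 9.11 × 10^-31 kg × 3.768 × 10^-17 J)
λ = 8.00 × 10^-11 m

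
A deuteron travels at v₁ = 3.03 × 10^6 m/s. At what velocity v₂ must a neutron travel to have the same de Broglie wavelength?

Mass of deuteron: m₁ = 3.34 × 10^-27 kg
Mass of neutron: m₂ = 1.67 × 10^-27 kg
v₂ = 6.06 × 10^6 m/s

For equal de Broglie wavelengths: λ₁ = λ₂

h/(m₁v₁) = h/(m₂v₂)
m₁v₁ = m₂v₂
v₂ = v₁ · (m₁/m₂)

v₂ = 3.03 × 10^6 m/s × (3.34 × 10^-27 kg / 1.67 × 10^-27 kg)
v₂ = 6.06 × 10^6 m/s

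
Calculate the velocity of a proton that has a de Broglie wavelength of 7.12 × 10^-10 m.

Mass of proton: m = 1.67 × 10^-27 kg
5.57 × 10^2 m/s

From the de Broglie relation λ = h/(mv), we solve for v:

v = h/(mλ)
v = (6.626 × 10^-34 J·s) / (1.67 × 10^-27 kg × 7.12 × 10^-10 m)
v = 5.57 × 10^2 m/s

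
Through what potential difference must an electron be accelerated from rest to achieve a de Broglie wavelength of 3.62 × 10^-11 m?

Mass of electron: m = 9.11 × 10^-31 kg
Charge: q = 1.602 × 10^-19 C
1.15 × 10^3 V

From λ = h/√(2mqV), we solve for V:

λ² = h²/(2mqV)
V = h²/(2mqλ²)
V = (6.626 × 10^-34 J·s)² / (2 × 9.11 × 10^-31 kg × 1.602 × 10^-19 C × (3.62 × 10^-11 m)²)
V = 1.15 × 10^3 V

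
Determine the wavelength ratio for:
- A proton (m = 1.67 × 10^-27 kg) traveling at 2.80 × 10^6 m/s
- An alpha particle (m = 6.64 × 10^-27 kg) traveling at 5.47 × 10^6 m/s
λ₁/λ₂ = 7.77

Using λ = h/(mv):

λ₁ = h/(m₁v₁) = 1.42 × 10^-13 m
λ₂ = h/(m₂v₂) = 1.82 × 10^-14 m

Ratio λ₁/λ₂ = (m₂v₂)/(m₁v₁)
         = (6.64 × 10^-27 kg × 5.47 × 10^6 m/s) / (1.67 × 10^-27 kg × 2.80 × 10^6 m/s)
         = 7.77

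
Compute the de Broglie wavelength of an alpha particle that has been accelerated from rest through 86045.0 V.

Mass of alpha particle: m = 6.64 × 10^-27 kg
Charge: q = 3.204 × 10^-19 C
3.46 × 10^-14 m

When a particle is accelerated through voltage V, it gains kinetic energy KE = qV.

The de Broglie wavelength is then λ = h/√(2mqV):

λ = h/√(2mqV)
λ = (6.626 × 10^-34 J·s) / √(2 × 6.64 × 10^-27 kg × 3.204 × 10^-19 C × 86045.0 V)
λ = 3.46 × 10^-14 m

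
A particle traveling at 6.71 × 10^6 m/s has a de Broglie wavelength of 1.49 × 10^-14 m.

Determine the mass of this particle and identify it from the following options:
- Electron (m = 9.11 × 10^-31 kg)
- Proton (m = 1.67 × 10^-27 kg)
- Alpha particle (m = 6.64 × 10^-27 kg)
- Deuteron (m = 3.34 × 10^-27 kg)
The particle is an alpha particle.

From λ = h/(mv), solve for mass:

m = h/(λv)
m = (6.626 × 10^-34 J·s) / (1.49 × 10^-14 m × 6.71 × 10^6 m/s)
m = 6.63 × 10^-27 kg

Comparing with the listed masses, this is closest to an alpha particle.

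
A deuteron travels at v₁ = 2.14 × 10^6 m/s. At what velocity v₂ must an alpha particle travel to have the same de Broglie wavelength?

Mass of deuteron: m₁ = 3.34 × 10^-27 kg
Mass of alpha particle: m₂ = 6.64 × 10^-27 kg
v₂ = 1.08 × 10^6 m/s

For equal de Broglie wavelengths: λ₁ = λ₂

h/(m₁v₁) = h/(m₂v₂)
m₁v₁ = m₂v₂
v₂ = v₁ · (m₁/m₂)

v₂ = 2.14 × 10^6 m/s × (3.34 × 10^-27 kg / 6.64 × 10^-27 kg)
v₂ = 1.08 × 10^6 m/s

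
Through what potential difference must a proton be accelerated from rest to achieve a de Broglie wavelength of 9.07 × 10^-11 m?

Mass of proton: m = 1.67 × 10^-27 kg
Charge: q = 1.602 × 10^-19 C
9.97 × 10^-2 V

From λ = h/√(2mqV), we solve for V:

λ² = h²/(2mqV)
V = h²/(2mqλ²)
V = (6.626 × 10^-34 J·s)² / (2 × 1.67 × 10^-27 kg × 1.602 × 10^-19 C × (9.07 × 10^-11 m)²)
V = 9.97 × 10^-2 V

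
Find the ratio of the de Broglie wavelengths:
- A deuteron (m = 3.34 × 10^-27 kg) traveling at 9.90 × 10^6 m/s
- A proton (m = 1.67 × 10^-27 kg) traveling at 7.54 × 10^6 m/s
λ₁/λ₂ = 0.381

Using λ = h/(mv):

λ₁ = h/(m₁v₁) = 2.00 × 10^-14 m
λ₂ = h/(m₂v₂) = 5.26 × 10^-14 m

Ratio λ₁/λ₂ = (m₂v₂)/(m₁v₁)
         = (1.67 × 10^-27 kg × 7.54 × 10^6 m/s) / (3.34 × 10^-27 kg × 9.90 × 10^6 m/s)
         = 0.381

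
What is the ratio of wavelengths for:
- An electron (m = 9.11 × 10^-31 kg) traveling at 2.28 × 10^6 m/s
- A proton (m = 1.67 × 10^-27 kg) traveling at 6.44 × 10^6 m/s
λ₁/λ₂ = 5.18 × 10^3

Using λ = h/(mv):

λ₁ = h/(m₁v₁) = 3.19 × 10^-10 m
λ₂ = h/(m₂v₂) = 6.16 × 10^-14 m

Ratio λ₁/λ₂ = (m₂v₂)/(m₁v₁)
         = (1.67 × 10^-27 kg × 6.44 × 10^6 m/s) / (9.11 × 10^-31 kg × 2.28 × 10^6 m/s)
         = 5.18 × 10^3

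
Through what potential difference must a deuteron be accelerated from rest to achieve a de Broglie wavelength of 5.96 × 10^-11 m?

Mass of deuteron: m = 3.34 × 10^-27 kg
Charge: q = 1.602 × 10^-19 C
1.15 × 10^-1 V

From λ = h/√(2mqV), we solve for V:

λ² = h²/(2mqV)
V = h²/(2mqλ²)
V = (6.626 × 10^-34 J·s)² / (2 × 3.34 × 10^-27 kg × 1.602 × 10^-19 C × (5.96 × 10^-11 m)²)
V = 1.15 × 10^-1 V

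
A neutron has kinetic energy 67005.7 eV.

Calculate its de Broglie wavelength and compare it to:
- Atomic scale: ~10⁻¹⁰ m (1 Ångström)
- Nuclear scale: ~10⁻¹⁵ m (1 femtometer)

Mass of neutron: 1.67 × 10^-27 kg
λ = 1.11 × 10^-13 m, which is between nuclear and atomic scales.

Using λ = h/√(2mKE):

KE = 67005.7 eV = 1.074 × 10^-14 J

λ = h/√(2mKE)
λ = (6.626 × 10^-34 J·s) / √(2 × 1.67 × 10^-27 kg × 1.074 × 10^-14 J)
λ = 1.11 × 10^-13 m

Comparison:
- Atomic scale (10⁻¹⁰ m): λ is 0.0011× this size
- Nuclear scale (10⁻¹⁵ m): λ is 1.1e+02× this size

The wavelength is between nuclear and atomic scales.

This wavelength is appropriate for probing atomic structure but too large for nuclear physics experiments.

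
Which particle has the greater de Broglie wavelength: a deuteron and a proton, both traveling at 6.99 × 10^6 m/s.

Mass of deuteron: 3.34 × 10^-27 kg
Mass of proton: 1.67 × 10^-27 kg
The proton has the longer wavelength.

Using λ = h/(mv), since both particles have the same velocity, the wavelength depends only on mass.

For deuteron: λ₁ = h/(m₁v) = 2.84 × 10^-14 m
For proton: λ₂ = h/(m₂v) = 5.68 × 10^-14 m

Since λ ∝ 1/m at constant velocity, the lighter particle has the longer wavelength.

The proton has the longer de Broglie wavelength.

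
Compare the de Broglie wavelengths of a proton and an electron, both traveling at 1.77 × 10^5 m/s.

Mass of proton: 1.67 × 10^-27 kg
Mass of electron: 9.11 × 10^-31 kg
The electron has the longer wavelength.

Using λ = h/(mv), since both particles have the same velocity, the wavelength depends only on mass.

For proton: λ₁ = h/(m₁v) = 2.24 × 10^-12 m
For electron: λ₂ = h/(m₂v) = 4.11 × 10^-9 m

Since λ ∝ 1/m at constant velocity, the lighter particle has the longer wavelength.

The electron has the longer de Broglie wavelength.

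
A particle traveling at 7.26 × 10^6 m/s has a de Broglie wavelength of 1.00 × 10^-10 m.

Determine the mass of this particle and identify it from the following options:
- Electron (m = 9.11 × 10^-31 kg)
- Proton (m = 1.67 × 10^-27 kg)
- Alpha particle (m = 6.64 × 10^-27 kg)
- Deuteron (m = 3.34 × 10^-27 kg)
The particle is an electron.

From λ = h/(mv), solve for mass:

m = h/(λv)
m = (6.626 × 10^-34 J·s) / (1.00 × 10^-10 m × 7.26 × 10^6 m/s)
m = 9.13 × 10^-31 kg

Comparing with the listed masses, this is closest to an electron.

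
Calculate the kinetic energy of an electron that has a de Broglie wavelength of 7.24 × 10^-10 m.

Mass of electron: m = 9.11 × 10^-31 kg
4.60 × 10^-19 J (or 2.87 eV)

From λ = h/√(2mKE), we solve for KE:

λ² = h²/(2mKE)
KE = h²/(2mλ²)
KE = (6.626 × 10^-34 J·s)² / (2 × 9.11 × 10^-31 kg × (7.24 × 10^-10 m)²)
KE = 4.60 × 10^-19 J
KE = 2.87 eV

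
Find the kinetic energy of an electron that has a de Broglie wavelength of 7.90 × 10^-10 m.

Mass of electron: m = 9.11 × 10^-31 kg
3.86 × 10^-19 J (or 2.41 eV)

From λ = h/√(2mKE), we solve for KE:

λ² = h²/(2mKE)
KE = h²/(2mλ²)
KE = (6.626 × 10^-34 J·s)² / (2 × 9.11 × 10^-31 kg × (7.90 × 10^-10 m)²)
KE = 3.86 × 10^-19 J
KE = 2.41 eV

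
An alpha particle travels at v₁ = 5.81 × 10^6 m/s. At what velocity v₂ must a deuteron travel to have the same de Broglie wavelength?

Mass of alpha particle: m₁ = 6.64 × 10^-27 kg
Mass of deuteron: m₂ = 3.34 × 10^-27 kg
v₂ = 1.16 × 10^7 m/s

For equal de Broglie wavelengths: λ₁ = λ₂

h/(m₁v₁) = h/(m₂v₂)
m₁v₁ = m₂v₂
v₂ = v₁ · (m₁/m₂)

v₂ = 5.81 × 10^6 m/s × (6.64 × 10^-27 kg / 3.34 × 10^-27 kg)
v₂ = 1.16 × 10^7 m/s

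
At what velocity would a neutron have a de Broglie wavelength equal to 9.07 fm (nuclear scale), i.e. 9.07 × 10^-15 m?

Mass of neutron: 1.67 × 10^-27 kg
4.37 × 10^7 m/s

From λ = h/(mv), solve for v:

v = h/(mλ)
v = (6.626 × 10^-34 J·s) / (1.67 × 10^-27 kg × 9.07 × 10^-15 m)
v = 4.37 × 10^7 m/s

Note: This velocity is 14.6% of the speed of light, so relativistic corrections would be needed for a more accurate calculation.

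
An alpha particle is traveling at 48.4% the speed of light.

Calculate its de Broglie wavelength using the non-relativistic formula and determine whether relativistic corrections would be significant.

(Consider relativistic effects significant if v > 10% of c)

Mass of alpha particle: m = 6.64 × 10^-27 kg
Yes, relativistic corrections are needed.

Using the non-relativistic de Broglie formula λ = h/(mv):

v = 48.4% × c = 1.451 × 10^8 m/s

λ = h/(mv)
λ = (6.626 × 10^-34 J·s) / (6.64 × 10^-27 kg × 1.451 × 10^8 m/s)
λ = 6.88 × 10^-16 m

Since v = 48.4% of c > 10% of c, relativistic corrections ARE significant and the actual wavelength would differ from this non-relativistic estimate.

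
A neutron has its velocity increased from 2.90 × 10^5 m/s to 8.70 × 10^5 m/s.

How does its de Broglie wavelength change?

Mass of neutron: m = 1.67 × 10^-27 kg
The wavelength decreases by a factor of 3.

Using λ = h/(mv):

Initial wavelength: λ₁ = h/(mv₁) = 1.37 × 10^-12 m
Final wavelength: λ₂ = h/(mv₂) = 4.56 × 10^-13 m

Since λ ∝ 1/v, when velocity increases by a factor of 3, the wavelength decreases by a factor of 3.

λ₂/λ₁ = v₁/v₂ = 1/3

The wavelength decreases by a factor of 3.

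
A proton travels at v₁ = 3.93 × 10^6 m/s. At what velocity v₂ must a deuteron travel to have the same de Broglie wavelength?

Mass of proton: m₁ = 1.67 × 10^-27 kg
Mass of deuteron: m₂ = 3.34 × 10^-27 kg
v₂ = 1.96 × 10^6 m/s

For equal de Broglie wavelengths: λ₁ = λ₂

h/(m₁v₁) = h/(m₂v₂)
m₁v₁ = m₂v₂
v₂ = v₁ · (m₁/m₂)

v₂ = 3.93 × 10^6 m/s × (1.67 × 10^-27 kg / 3.34 × 10^-27 kg)
v₂ = 1.96 × 10^6 m/s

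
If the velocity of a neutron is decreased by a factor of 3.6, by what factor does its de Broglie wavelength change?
The wavelength increases by a factor of 3.6.

From λ = h/(mv), the wavelength is inversely proportional to velocity:

λ ∝ 1/v

If v → v/3.6, then λ → 3.6λ

When velocity is decreased by a factor of 3.6, the wavelength increases by a factor of 3.6.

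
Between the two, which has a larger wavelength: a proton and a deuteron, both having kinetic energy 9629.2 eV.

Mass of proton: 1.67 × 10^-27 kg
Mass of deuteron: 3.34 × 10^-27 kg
The proton has the longer wavelength.

Using λ = h/√(2mKE):

For proton: λ₁ = h/√(2m₁KE) = 2.92 × 10^-13 m
For deuteron: λ₂ = h/√(2m₂KE) = 2.06 × 10^-13 m

Since λ ∝ 1/√m at constant kinetic energy, the lighter particle has the longer wavelength.

The proton has the longer de Broglie wavelength.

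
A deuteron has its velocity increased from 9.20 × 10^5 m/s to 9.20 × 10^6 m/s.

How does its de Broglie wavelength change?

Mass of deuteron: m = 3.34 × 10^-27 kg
The wavelength decreases by a factor of 10.

Using λ = h/(mv):

Initial wavelength: λ₁ = h/(mv₁) = 2.16 × 10^-13 m
Final wavelength: λ₂ = h/(mv₂) = 2.16 × 10^-14 m

Since λ ∝ 1/v, when velocity increases by a factor of 10, the wavelength decreases by a factor of 10.

λ₂/λ₁ = v₁/v₂ = 1/10

The wavelength decreases by a factor of 10.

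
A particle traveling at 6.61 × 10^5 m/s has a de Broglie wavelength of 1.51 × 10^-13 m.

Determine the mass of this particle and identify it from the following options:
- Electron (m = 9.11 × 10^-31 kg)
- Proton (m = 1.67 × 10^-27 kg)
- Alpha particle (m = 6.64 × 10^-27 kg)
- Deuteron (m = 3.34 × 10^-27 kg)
The particle is an alpha particle.

From λ = h/(mv), solve for mass:

m = h/(λv)
m = (6.626 × 10^-34 J·s) / (1.51 × 10^-13 m × 6.61 × 10^5 m/s)
m = 6.64 × 10^-27 kg

Comparing with the listed masses, this is closest to an alpha particle.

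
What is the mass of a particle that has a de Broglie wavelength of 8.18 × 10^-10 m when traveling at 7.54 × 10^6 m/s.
1.07 × 10^-31 kg

From the de Broglie relation λ = h/(mv), we solve for m:

m = h/(λv)
m = (6.626 × 10^-34 J·s) / (8.18 × 10^-10 m × 7.54 × 10^6 m/s)
m = 1.07 × 10^-31 kg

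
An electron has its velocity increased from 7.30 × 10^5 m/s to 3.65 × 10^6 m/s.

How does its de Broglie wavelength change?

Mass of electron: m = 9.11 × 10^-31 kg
The wavelength decreases by a factor of 5.

Using λ = h/(mv):

Initial wavelength: λ₁ = h/(mv₁) = 9.96 × 10^-10 m
Final wavelength: λ₂ = h/(mv₂) = 1.99 × 10^-10 m

Since λ ∝ 1/v, when velocity increases by a factor of 5, the wavelength decreases by a factor of 5.

λ₂/λ₁ = v₁/v₂ = 1/5

The wavelength decreases by a factor of 5.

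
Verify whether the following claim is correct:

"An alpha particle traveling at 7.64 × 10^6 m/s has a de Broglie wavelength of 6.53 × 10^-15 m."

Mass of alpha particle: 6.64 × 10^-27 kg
False

The claim is incorrect.

Using λ = h/(mv):
λ = (6.626 × 10^-34 J·s) / (6.64 × 10^-27 kg × 7.64 × 10^6 m/s)
λ = 1.31 × 10^-14 m

The actual wavelength differs from the claimed 6.53 × 10^-15 m.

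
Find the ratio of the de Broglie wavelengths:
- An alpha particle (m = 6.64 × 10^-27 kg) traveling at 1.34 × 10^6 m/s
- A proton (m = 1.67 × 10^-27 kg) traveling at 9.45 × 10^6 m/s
λ₁/λ₂ = 1.77

Using λ = h/(mv):

λ₁ = h/(m₁v₁) = 7.45 × 10^-14 m
λ₂ = h/(m₂v₂) = 4.20 × 10^-14 m

Ratio λ₁/λ₂ = (m₂v₂)/(m₁v₁)
         = (1.67 × 10^-27 kg × 9.45 × 10^6 m/s) / (6.64 × 10^-27 kg × 1.34 × 10^6 m/s)
         = 1.77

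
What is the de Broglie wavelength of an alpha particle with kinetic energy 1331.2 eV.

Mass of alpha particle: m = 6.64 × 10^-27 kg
3.94 × 10^-13 m

Using λ = h/√(2mKE):

First convert KE to Joules: KE = 1331.2 eV = 2.133 × 10^-16 J

λ = h/√(2mKE)
λ = (6.626 × 10^-34 J·s) / √(2 × 6.64 × 10^-27 kg × 2.133 × 10^-16 J)
λ = 3.94 × 10^-13 m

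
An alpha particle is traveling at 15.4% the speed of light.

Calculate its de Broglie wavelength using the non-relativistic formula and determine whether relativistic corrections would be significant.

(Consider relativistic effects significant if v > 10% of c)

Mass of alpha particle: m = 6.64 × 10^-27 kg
Yes, relativistic corrections are needed.

Using the non-relativistic de Broglie formula λ = h/(mv):

v = 15.4% × c = 4.617 × 10^7 m/s

λ = h/(mv)
λ = (6.626 × 10^-34 J·s) / (6.64 × 10^-27 kg × 4.617 × 10^7 m/s)
λ = 2.16 × 10^-15 m

Since v = 15.4% of c > 10% of c, relativistic corrections ARE significant and the actual wavelength would differ from this non-relativistic estimate.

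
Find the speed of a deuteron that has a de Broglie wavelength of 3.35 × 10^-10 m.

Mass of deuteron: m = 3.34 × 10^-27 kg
5.92 × 10^2 m/s

From the de Broglie relation λ = h/(mv), we solve for v:

v = h/(mλ)
v = (6.626 × 10^-34 J·s) / (3.34 × 10^-27 kg × 3.35 × 10^-10 m)
v = 5.92 × 10^2 m/s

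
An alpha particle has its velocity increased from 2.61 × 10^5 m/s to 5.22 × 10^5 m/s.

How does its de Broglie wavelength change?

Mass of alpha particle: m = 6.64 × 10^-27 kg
The wavelength decreases by a factor of 2.

Using λ = h/(mv):

Initial wavelength: λ₁ = h/(mv₁) = 3.82 × 10^-13 m
Final wavelength: λ₂ = h/(mv₂) = 1.91 × 10^-13 m

Since λ ∝ 1/v, when velocity increases by a factor of 2, the wavelength decreases by a factor of 2.

λ₂/λ₁ = v₁/v₂ = 1/2

The wavelength decreases by a factor of 2.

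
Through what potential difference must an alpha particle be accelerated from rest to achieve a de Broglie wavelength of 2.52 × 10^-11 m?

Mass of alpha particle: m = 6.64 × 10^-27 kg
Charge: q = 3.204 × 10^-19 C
1.62 × 10^-1 V

From λ = h/√(2mqV), we solve for V:

λ² = h²/(2mqV)
V = h²/(2mqλ²)
V = (6.626 × 10^-34 J·s)² / (2 × 6.64 × 10^-27 kg × 3.204 × 10^-19 C × (2.52 × 10^-11 m)²)
V = 1.62 × 10^-1 V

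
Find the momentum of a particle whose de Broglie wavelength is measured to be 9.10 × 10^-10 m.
7.28 × 10^-25 kg·m/s

From the de Broglie relation λ = h/p, we solve for p:

p = h/λ
p = (6.626 × 10^-34 J·s) / (9.10 × 10^-10 m)
p = 7.28 × 10^-25 kg·m/s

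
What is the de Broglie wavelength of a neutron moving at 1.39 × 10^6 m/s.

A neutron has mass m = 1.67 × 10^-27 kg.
2.85 × 10^-13 m

Using the de Broglie relation λ = h/(mv):

λ = h/(mv)
λ = (6.626 × 10^-34 J·s) / (1.67 × 10^-27 kg × 1.39 × 10^6 m/s)
λ = 2.85 × 10^-13 m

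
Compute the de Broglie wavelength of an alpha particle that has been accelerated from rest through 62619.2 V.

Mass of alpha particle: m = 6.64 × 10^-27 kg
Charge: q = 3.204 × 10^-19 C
4.06 × 10^-14 m

When a particle is accelerated through voltage V, it gains kinetic energy KE = qV.

The de Broglie wavelength is then λ = h/√(2mqV):

λ = h/√(2mqV)
λ = (6.626 × 10^-34 J·s) / √(2 × 6.64 × 10^-27 kg × 3.204 × 10^-19 C × 62619.2 V)
λ = 4.06 × 10^-14 m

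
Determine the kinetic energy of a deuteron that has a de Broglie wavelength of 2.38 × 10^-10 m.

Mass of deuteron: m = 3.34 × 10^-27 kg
1.16 × 10^-21 J (or 7.24 × 10^-3 eV)

From λ = h/√(2mKE), we solve for KE:

λ² = h²/(2mKE)
KE = h²/(2mλ²)
KE = (6.626 × 10^-34 J·s)² / (2 × 3.34 × 10^-27 kg × (2.38 × 10^-10 m)²)
KE = 1.16 × 10^-21 J
KE = 7.24 × 10^-3 eV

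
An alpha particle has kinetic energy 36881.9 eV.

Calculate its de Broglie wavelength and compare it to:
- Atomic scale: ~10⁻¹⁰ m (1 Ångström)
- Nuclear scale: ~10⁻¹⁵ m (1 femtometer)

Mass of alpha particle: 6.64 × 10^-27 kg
λ = 7.48 × 10^-14 m, which is between nuclear and atomic scales.

Using λ = h/√(2mKE):

KE = 36881.9 eV = 5.909 × 10^-15 J

λ = h/√(2mKE)
λ = (6.626 × 10^-34 J·s) / √(2 × 6.64 × 10^-27 kg × 5.909 × 10^-15 J)
λ = 7.48 × 10^-14 m

Comparison:
- Atomic scale (10⁻¹⁰ m): λ is 0.00075× this size
- Nuclear scale (10⁻¹⁵ m): λ is 75× this size

The wavelength is between nuclear and atomic scales.

This wavelength is appropriate for probing atomic structure but too large for nuclear physics experiments.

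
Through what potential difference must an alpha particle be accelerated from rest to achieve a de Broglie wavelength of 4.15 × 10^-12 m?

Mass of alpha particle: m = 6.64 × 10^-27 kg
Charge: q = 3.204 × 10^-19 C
5.99 V

From λ = h/√(2mqV), we solve for V:

λ² = h²/(2mqV)
V = h²/(2mqλ²)
V = (6.626 × 10^-34 J·s)² / (2 × 6.64 × 10^-27 kg × 3.204 × 10^-19 C × (4.15 × 10^-12 m)²)
V = 5.99 V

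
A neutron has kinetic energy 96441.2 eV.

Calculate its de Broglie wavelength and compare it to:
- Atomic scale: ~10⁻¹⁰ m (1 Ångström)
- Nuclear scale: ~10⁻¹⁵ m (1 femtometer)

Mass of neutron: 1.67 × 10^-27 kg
λ = 9.22 × 10^-14 m, which is between nuclear and atomic scales.

Using λ = h/√(2mKE):

KE = 96441.2 eV = 1.545 × 10^-14 J

λ = h/√(2mKE)
λ = (6.626 × 10^-34 J·s) / √(2 × 1.67 × 10^-27 kg × 1.545 × 10^-14 J)
λ = 9.22 × 10^-14 m

Comparison:
- Atomic scale (10⁻¹⁰ m): λ is 0.00092× this size
- Nuclear scale (10⁻¹⁵ m): λ is 92× this size

The wavelength is between nuclear and atomic scales.

This wavelength is appropriate for probing atomic structure but too large for nuclear physics experiments.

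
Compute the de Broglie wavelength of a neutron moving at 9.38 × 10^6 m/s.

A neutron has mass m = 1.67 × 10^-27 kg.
4.23 × 10^-14 m

Using the de Broglie relation λ = h/(mv):

λ = h/(mv)
λ = (6.626 × 10^-34 J·s) / (1.67 × 10^-27 kg × 9.38 × 10^6 m/s)
λ = 4.23 × 10^-14 m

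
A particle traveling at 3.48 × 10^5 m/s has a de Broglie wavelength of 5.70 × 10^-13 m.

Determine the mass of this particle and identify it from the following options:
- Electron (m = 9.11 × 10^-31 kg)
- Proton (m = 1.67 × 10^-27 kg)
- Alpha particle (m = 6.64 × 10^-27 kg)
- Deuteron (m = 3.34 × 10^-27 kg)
The particle is a deuteron.

From λ = h/(mv), solve for mass:

m = h/(λv)
m = (6.626 × 10^-34 J·s) / (5.70 × 10^-13 m × 3.48 × 10^5 m/s)
m = 3.34 × 10^-27 kg

Comparing with the listed masses, this is closest to a deuteron.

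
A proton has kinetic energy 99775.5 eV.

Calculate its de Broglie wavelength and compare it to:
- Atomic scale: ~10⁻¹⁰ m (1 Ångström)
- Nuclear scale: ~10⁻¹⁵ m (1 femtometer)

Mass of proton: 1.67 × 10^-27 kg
λ = 9.07 × 10^-14 m, which is between nuclear and atomic scales.

Using λ = h/√(2mKE):

KE = 99775.5 eV = 1.599 × 10^-14 J

λ = h/√(2mKE)
λ = (6.626 × 10^-34 J·s) / √(2 × 1.67 × 10^-27 kg × 1.599 × 10^-14 J)
λ = 9.07 × 10^-14 m

Comparison:
- Atomic scale (10⁻¹⁰ m): λ is 0.00091× this size
- Nuclear scale (10⁻¹⁵ m): λ is 91× this size

The wavelength is between nuclear and atomic scales.

This wavelength is appropriate for probing atomic structure but too large for nuclear physics experiments.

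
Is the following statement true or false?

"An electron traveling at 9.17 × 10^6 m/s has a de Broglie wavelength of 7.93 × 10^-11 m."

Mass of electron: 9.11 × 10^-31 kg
True

The claim is correct.

Using λ = h/(mv):
λ = (6.626 × 10^-34 J·s) / (9.11 × 10^-31 kg × 9.17 × 10^6 m/s)
λ = 7.93 × 10^-11 m

This matches the claimed value.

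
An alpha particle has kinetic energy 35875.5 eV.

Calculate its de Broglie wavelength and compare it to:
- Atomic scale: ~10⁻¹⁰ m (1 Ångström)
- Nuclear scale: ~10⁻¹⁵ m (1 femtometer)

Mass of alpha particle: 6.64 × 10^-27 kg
λ = 7.58 × 10^-14 m, which is between nuclear and atomic scales.

Using λ = h/√(2mKE):

KE = 35875.5 eV = 5.748 × 10^-15 J

λ = h/√(2mKE)
λ = (6.626 × 10^-34 J·s) / √(2 × 6.64 × 10^-27 kg × 5.748 × 10^-15 J)
λ = 7.58 × 10^-14 m

Comparison:
- Atomic scale (10⁻¹⁰ m): λ is 0.00076× this size
- Nuclear scale (10⁻¹⁵ m): λ is 76× this size

The wavelength is between nuclear and atomic scales.

This wavelength is appropriate for probing atomic structure but too large for nuclear physics experiments.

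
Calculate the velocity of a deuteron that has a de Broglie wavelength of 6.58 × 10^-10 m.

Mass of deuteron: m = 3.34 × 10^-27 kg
3.01 × 10^2 m/s

From the de Broglie relation λ = h/(mv), we solve for v:

v = h/(mλ)
v = (6.626 × 10^-34 J·s) / (3.34 × 10^-27 kg × 6.58 × 10^-10 m)
v = 3.01 × 10^2 m/s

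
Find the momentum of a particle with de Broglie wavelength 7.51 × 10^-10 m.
8.82 × 10^-25 kg·m/s

From the de Broglie relation λ = h/p, we solve for p:

p = h/λ
p = (6.626 × 10^-34 J·s) / (7.51 × 10^-10 m)
p = 8.82 × 10^-25 kg·m/s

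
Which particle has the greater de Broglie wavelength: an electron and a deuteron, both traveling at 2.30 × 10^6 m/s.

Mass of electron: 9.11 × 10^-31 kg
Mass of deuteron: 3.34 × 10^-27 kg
The electron has the longer wavelength.

Using λ = h/(mv), since both particles have the same velocity, the wavelength depends only on mass.

For electron: λ₁ = h/(m₁v) = 3.16 × 10^-10 m
For deuteron: λ₂ = h/(m₂v) = 8.63 × 10^-14 m

Since λ ∝ 1/m at constant velocity, the lighter particle has the longer wavelength.

The electron has the longer de Broglie wavelength.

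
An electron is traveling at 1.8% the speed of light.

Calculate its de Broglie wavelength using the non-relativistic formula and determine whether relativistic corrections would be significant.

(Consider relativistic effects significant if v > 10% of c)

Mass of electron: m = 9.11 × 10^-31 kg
No, relativistic corrections are not needed.

Using the non-relativistic de Broglie formula λ = h/(mv):

v = 1.8% × c = 5.396 × 10^6 m/s

λ = h/(mv)
λ = (6.626 × 10^-34 J·s) / (9.11 × 10^-31 kg × 5.396 × 10^6 m/s)
λ = 1.35 × 10^-10 m

Since v = 1.8% of c < 10% of c, relativistic corrections are NOT significant and this non-relativistic result is a good approximation.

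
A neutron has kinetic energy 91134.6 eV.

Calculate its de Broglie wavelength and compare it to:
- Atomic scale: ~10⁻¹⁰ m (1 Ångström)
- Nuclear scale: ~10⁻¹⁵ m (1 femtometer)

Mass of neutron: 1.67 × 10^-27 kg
λ = 9.49 × 10^-14 m, which is between nuclear and atomic scales.

Using λ = h/√(2mKE):

KE = 91134.6 eV = 1.460 × 10^-14 J

λ = h/√(2mKE)
λ = (6.626 × 10^-34 J·s) / √(2 × 1.67 × 10^-27 kg × 1.460 × 10^-14 J)
λ = 9.49 × 10^-14 m

Comparison:
- Atomic scale (10⁻¹⁰ m): λ is 0.00095× this size
- Nuclear scale (10⁻¹⁵ m): λ is 95× this size

The wavelength is between nuclear and atomic scales.

This wavelength is appropriate for probing atomic structure but too large for nuclear physics experiments.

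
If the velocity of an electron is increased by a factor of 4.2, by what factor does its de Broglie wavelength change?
The wavelength decreases by a factor of 4.2.

From λ = h/(mv), the wavelength is inversely proportional to velocity:

λ ∝ 1/v

If v → 4.2v, then λ → λ/4.2

When velocity is increased by a factor of 4.2, the wavelength decreases by a factor of 4.2.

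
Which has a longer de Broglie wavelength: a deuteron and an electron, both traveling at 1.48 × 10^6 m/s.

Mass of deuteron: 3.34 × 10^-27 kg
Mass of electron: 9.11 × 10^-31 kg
The electron has the longer wavelength.

Using λ = h/(mv), since both particles have the same velocity, the wavelength depends only on mass.

For deuteron: λ₁ = h/(m₁v) = 1.34 × 10^-13 m
For electron: λ₂ = h/(m₂v) = 4.91 × 10^-10 m

Since λ ∝ 1/m at constant velocity, the lighter particle has the longer wavelength.

The electron has the longer de Broglie wavelength.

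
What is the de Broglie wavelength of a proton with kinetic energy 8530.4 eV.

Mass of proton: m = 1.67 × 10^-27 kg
3.10 × 10^-13 m

Using λ = h/√(2mKE):

First convert KE to Joules: KE = 8530.4 eV = 1.367 × 10^-15 J

λ = h/√(2mKE)
λ = (6.626 × 10^-34 J·s) / √(2 × 1.67 × 10^-27 kg × 1.367 × 10^-15 J)
λ = 3.10 × 10^-13 m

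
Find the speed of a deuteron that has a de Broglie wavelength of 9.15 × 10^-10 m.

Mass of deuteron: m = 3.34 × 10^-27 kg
2.17 × 10^2 m/s

From the de Broglie relation λ = h/(mv), we solve for v:

v = h/(mλ)
v = (6.626 × 10^-34 J·s) / (3.34 × 10^-27 kg × 9.15 × 10^-10 m)
v = 2.17 × 10^2 m/s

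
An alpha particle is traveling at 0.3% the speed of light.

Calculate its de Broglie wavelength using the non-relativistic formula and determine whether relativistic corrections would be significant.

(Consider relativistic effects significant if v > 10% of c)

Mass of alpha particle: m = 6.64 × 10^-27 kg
No, relativistic corrections are not needed.

Using the non-relativistic de Broglie formula λ = h/(mv):

v = 0.3% × c = 8.994 × 10^5 m/s

λ = h/(mv)
λ = (6.626 × 10^-34 J·s) / (6.64 × 10^-27 kg × 8.994 × 10^5 m/s)
λ = 1.11 × 10^-13 m

Since v = 0.3% of c < 10% of c, relativistic corrections are NOT significant and this non-relativistic result is a good approximation.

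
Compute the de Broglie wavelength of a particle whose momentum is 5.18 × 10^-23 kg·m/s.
1.28 × 10^-11 m

Using the de Broglie relation λ = h/p:

λ = h/p
λ = (6.626 × 10^-34 J·s) / (5.18 × 10^-23 kg·m/s)
λ = 1.28 × 10^-11 m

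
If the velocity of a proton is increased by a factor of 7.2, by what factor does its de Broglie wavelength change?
The wavelength decreases by a factor of 7.2.

From λ = h/(mv), the wavelength is inversely proportional to velocity:

λ ∝ 1/v

If v → 7.2v, then λ → λ/7.2

When velocity is increased by a factor of 7.2, the wavelength decreases by a factor of 7.2.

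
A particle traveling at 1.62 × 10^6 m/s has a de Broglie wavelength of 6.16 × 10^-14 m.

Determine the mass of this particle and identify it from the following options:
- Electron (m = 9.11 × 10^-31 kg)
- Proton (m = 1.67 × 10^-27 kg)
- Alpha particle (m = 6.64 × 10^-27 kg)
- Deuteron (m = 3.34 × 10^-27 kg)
The particle is an alpha particle.

From λ = h/(mv), solve for mass:

m = h/(λv)
m = (6.626 × 10^-34 J·s) / (6.16 × 10^-14 m × 1.62 × 10^6 m/s)
m = 6.64 × 10^-27 kg

Comparing with the listed masses, this is closest to an alpha particle.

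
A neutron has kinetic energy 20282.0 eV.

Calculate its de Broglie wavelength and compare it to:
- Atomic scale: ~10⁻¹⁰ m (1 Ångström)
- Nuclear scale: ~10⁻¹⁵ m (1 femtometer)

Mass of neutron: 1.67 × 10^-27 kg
λ = 2.01 × 10^-13 m, which is between nuclear and atomic scales.

Using λ = h/√(2mKE):

KE = 20282.0 eV = 3.250 × 10^-15 J

λ = h/√(2mKE)
λ = (6.626 × 10^-34 J·s) / √(2 × 1.67 × 10^-27 kg × 3.250 × 10^-15 J)
λ = 2.01 × 10^-13 m

Comparison:
- Atomic scale (10⁻¹⁰ m): λ is 0.002× this size
- Nuclear scale (10⁻¹⁵ m): λ is 2e+02× this size

The wavelength is between nuclear and atomic scales.

This wavelength is appropriate for probing atomic structure but too large for nuclear physics experiments.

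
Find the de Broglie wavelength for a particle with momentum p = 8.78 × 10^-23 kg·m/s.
7.55 × 10^-12 m

Using the de Broglie relation λ = h/p:

λ = h/p
λ = (6.626 × 10^-34 J·s) / (8.78 × 10^-23 kg·m/s)
λ = 7.55 × 10^-12 m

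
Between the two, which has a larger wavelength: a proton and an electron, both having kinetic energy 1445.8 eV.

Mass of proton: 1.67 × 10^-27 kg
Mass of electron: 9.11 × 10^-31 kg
The electron has the longer wavelength.

Using λ = h/√(2mKE):

For proton: λ₁ = h/√(2m₁KE) = 7.53 × 10^-13 m
For electron: λ₂ = h/√(2m₂KE) = 3.23 × 10^-11 m

Since λ ∝ 1/√m at constant kinetic energy, the lighter particle has the longer wavelength.

The electron has the longer de Broglie wavelength.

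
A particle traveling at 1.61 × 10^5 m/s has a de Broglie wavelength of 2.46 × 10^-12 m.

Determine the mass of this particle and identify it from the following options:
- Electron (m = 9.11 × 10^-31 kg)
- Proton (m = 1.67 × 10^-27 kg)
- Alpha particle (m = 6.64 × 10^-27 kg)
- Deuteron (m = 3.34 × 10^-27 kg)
The particle is a proton.

From λ = h/(mv), solve for mass:

m = h/(λv)
m = (6.626 × 10^-34 J·s) / (2.46 × 10^-12 m × 1.61 × 10^5 m/s)
m = 1.67 × 10^-27 kg

Comparing with the listed masses, this is closest to a proton.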